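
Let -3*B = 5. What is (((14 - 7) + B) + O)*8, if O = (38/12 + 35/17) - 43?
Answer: -4412/17 ≈ -259.53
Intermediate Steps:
B = -5/3 (B = -⅓*5 = -5/3 ≈ -1.6667)
O = -3853/102 (O = (38*(1/12) + 35*(1/17)) - 43 = (19/6 + 35/17) - 43 = 533/102 - 43 = -3853/102 ≈ -37.775)
(((14 - 7) + B) + O)*8 = (((14 - 7) - 5/3) - 3853/102)*8 = ((7 - 5/3) - 3853/102)*8 = (16/3 - 3853/102)*8 = -1103/34*8 = -4412/17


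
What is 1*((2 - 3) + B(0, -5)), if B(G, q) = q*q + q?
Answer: 19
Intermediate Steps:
B(G, q) = q + q² (B(G, q) = q² + q = q + q²)
1*((2 - 3) + B(0, -5)) = 1*((2 - 3) - 5*(1 - 5)) = 1*(-1 - 5*(-4)) = 1*(-1 + 20) = 1*19 = 19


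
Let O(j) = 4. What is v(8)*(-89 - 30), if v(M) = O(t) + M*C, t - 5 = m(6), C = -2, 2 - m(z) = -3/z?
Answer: 1428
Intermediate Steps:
m(z) = 2 + 3/z (m(z) = 2 - (-3)/z = 2 + 3/z)
t = 15/2 (t = 5 + (2 + 3/6) = 5 + (2 + 3*(1/6)) = 5 + (2 + 1/2) = 5 + 5/2 = 15/2 ≈ 7.5000)
v(M) = 4 - 2*M (v(M) = 4 + M*(-2) = 4 - 2*M)
v(8)*(-89 - 30) = (4 - 2*8)*(-89 - 30) = (4 - 16)*(-119) = -12*(-119) = 1428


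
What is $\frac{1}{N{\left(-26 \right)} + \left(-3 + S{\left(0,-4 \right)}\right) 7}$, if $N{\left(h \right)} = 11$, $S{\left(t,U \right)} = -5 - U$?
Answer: $- \frac{1}{17} \approx -0.058824$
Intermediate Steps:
$\frac{1}{N{\left(-26 \right)} + \left(-3 + S{\left(0,-4 \right)}\right) 7} = \frac{1}{11 + \left(-3 - 1\right) 7} = \frac{1}{11 - 28} = \frac{1}{-17} = - \frac{1}{17}$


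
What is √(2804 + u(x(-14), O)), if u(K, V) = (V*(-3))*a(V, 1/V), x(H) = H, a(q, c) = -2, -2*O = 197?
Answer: √2213 ≈ 47.043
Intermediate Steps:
O = -197/2 (O = -½*197 = -197/2 ≈ -98.500)
u(K, V) = 6*V (u(K, V) = (V*(-3))*(-2) = -3*V*(-2) = 6*V)
√(2804 + u(x(-14), O)) = √(2804 + 6*(-197/2)) = √(2804 - 591) = √2213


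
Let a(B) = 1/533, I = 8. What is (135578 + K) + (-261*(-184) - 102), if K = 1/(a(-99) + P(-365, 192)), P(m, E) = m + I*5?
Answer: 31786603467/173224 ≈ 1.8350e+5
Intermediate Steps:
P(m, E) = 40 + m (P(m, E) = m + 8*5 = m + 40 = 40 + m)
a(B) = 1/533
K = -533/173224 (K = 1/(1/533 + (40 - 365)) = 1/(1/533 - 325) = 1/(-173224/533) = -533/173224 ≈ -0.0030769)
(135578 + K) + (-261*(-184) - 102) = (135578 - 533/173224) + (-261*(-184) - 102) = 23485362939/173224 + (48024 - 102) = 23485362939/173224 + 47922 = 31786603467/173224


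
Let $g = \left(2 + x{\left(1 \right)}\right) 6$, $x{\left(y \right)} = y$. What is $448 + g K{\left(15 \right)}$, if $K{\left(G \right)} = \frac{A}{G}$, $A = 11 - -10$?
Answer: $\frac{2366}{5} \approx 473.2$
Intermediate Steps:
$A = 21$ ($A = 11 + 10 = 21$)
$g = 18$ ($g = \left(2 + 1\right) 6 = 3 \cdot 6 = 18$)
$K{\left(G \right)} = \frac{21}{G}$
$448 + g K{\left(15 \right)} = 448 + 18 \cdot \frac{21}{15} = 448 + 18 \cdot 21 \cdot \frac{1}{15} = 448 + 18 \cdot \frac{7}{5} = 448 + \frac{126}{5} = \frac{2366}{5}$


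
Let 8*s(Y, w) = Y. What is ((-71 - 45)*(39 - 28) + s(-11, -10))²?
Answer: 104427961/64 ≈ 1.6317e+6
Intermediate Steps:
s(Y, w) = Y/8
((-71 - 45)*(39 - 28) + s(-11, -10))² = ((-71 - 45)*(39 - 28) + (⅛)*(-11))² = (-116*11 - 11/8)² = (-1276 - 11/8)² = (-10219/8)² = 104427961/64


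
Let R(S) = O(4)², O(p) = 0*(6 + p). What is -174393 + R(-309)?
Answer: -174393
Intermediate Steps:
O(p) = 0
R(S) = 0 (R(S) = 0² = 0)
-174393 + R(-309) = -174393 + 0 = -174393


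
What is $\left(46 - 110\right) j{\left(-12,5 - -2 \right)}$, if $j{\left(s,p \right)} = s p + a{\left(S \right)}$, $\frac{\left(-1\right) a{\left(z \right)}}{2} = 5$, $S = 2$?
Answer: $6016$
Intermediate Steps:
$a{\left(z \right)} = -10$ ($a{\left(z \right)} = \left(-2\right) 5 = -10$)
$j{\left(s,p \right)} = -10 + p s$ ($j{\left(s,p \right)} = s p - 10 = p s - 10 = -10 + p s$)
$\left(46 - 110\right) j{\left(-12,5 - -2 \right)} = \left(46 - 110\right) \left(-10 + \left(5 - -2\right) \left(-12\right)\right) = - 64 \left(-10 + \left(5 + 2\right) \left(-12\right)\right) = - 64 \left(-10 + 7 \left(-12\right)\right) = - 64 \left(-10 - 84\right) = \left(-64\right) \left(-94\right) = 6016$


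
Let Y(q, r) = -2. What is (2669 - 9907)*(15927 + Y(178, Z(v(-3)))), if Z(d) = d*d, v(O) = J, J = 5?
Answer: -115265150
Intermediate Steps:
v(O) = 5
Z(d) = d²
(2669 - 9907)*(15927 + Y(178, Z(v(-3)))) = (2669 - 9907)*(15927 - 2) = -7238*15925 = -115265150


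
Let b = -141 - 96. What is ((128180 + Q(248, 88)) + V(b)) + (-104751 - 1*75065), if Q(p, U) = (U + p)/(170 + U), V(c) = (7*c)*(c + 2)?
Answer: 14543903/43 ≈ 3.3823e+5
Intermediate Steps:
b = -237
V(c) = 7*c*(2 + c) (V(c) = (7*c)*(2 + c) = 7*c*(2 + c))
Q(p, U) = (U + p)/(170 + U)
((128180 + Q(248, 88)) + V(b)) + (-104751 - 1*75065) = ((128180 + (88 + 248)/(170 + 88)) + 7*(-237)*(2 - 237)) + (-104751 - 1*75065) = ((128180 + 336/258) + 7*(-237)*(-235)) + (-104751 - 75065) = ((128180 + (1/258)*336) + 389865) - 179816 = ((128180 + 56/43) + 389865) - 179816 = (5511796/43 + 389865) - 179816 = 22275991/43 - 179816 = 14543903/43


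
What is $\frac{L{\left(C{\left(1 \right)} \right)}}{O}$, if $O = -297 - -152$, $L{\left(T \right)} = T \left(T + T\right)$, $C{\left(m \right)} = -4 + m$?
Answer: $- \frac{18}{145} \approx -0.12414$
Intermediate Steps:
$L{\left(T \right)} = 2 T^{2}$ ($L{\left(T \right)} = T 2 T = 2 T^{2}$)
$O = -145$ ($O = -297 + 152 = -145$)
$\frac{L{\left(C{\left(1 \right)} \right)}}{O} = \frac{2 \left(-4 + 1\right)^{2}}{-145} = 2 \left(-3\right)^{2} \left(- \frac{1}{145}\right) = 2 \cdot 9 \left(- \frac{1}{145}\right) = 18 \left(- \frac{1}{145}\right) = - \frac{18}{145}$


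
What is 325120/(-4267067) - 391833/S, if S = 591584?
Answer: -266330493413/360618366304 ≈ -0.73854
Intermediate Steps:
325120/(-4267067) - 391833/S = 325120/(-4267067) - 391833/591584 = 325120*(-1/4267067) - 391833*1/591584 = -325120/4267067 - 391833/591584 = -266330493413/360618366304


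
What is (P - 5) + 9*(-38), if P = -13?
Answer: -360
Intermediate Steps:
(P - 5) + 9*(-38) = (-13 - 5) + 9*(-38) = -18 - 342 = -360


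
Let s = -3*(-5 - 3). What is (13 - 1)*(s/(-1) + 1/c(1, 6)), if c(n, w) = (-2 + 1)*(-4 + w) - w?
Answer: -579/2 ≈ -289.50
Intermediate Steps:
s = 24 (s = -3*(-8) = 24)
c(n, w) = 4 - 2*w (c(n, w) = -(-4 + w) - w = (4 - w) - w = 4 - 2*w)
(13 - 1)*(s/(-1) + 1/c(1, 6)) = (13 - 1)*(24/(-1) + 1/(4 - 2*6)) = 12*(24*(-1) + 1/(4 - 12)) = 12*(-24 + 1/(-8)) = 12*(-24 + 1*(-⅛)) = 12*(-24 - ⅛) = 12*(-193/8) = -579/2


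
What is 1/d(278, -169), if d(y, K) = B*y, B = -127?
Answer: -1/35306 ≈ -2.8324e-5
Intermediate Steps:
d(y, K) = -127*y
1/d(278, -169) = 1/(-127*278) = 1/(-35306) = -1/35306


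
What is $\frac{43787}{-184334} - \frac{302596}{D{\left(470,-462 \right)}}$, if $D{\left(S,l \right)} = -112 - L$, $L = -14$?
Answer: $\frac{3983888567}{1290338} \approx 3087.5$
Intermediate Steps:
$D{\left(S,l \right)} = -98$ ($D{\left(S,l \right)} = -112 - -14 = -112 + 14 = -98$)
$\frac{43787}{-184334} - \frac{302596}{D{\left(470,-462 \right)}} = \frac{43787}{-184334} - \frac{302596}{-98} = 43787 \left(- \frac{1}{184334}\right) - - \frac{21614}{7} = - \frac{43787}{184334} + \frac{21614}{7} = \frac{3983888567}{1290338}$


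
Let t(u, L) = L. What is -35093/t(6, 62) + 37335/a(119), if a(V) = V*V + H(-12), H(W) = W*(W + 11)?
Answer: -495058319/878726 ≈ -563.38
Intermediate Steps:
H(W) = W*(11 + W)
a(V) = 12 + V**2 (a(V) = V*V - 12*(11 - 12) = V**2 - 12*(-1) = V**2 + 12 = 12 + V**2)
-35093/t(6, 62) + 37335/a(119) = -35093/62 + 37335/(12 + 119**2) = -35093*1/62 + 37335/(12 + 14161) = -35093/62 + 37335/14173 = -495058319/878726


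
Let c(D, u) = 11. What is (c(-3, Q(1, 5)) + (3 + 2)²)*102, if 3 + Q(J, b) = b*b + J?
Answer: 3672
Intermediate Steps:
Q(J, b) = -3 + J + b² (Q(J, b) = -3 + (b*b + J) = -3 + (b² + J) = -3 + (J + b²) = -3 + J + b²)
(c(-3, Q(1, 5)) + (3 + 2)²)*102 = (11 + (3 + 2)²)*102 = (11 + 5²)*102 = (11 + 25)*102 = 36*102 = 3672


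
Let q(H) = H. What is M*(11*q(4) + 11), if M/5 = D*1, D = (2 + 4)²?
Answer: 9900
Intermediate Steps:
D = 36 (D = 6² = 36)
M = 180 (M = 5*(36*1) = 5*36 = 180)
M*(11*q(4) + 11) = 180*(11*4 + 11) = 180*(44 + 11) = 180*55 = 9900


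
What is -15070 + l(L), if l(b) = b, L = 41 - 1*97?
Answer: -15126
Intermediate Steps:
L = -56 (L = 41 - 97 = -56)
-15070 + l(L) = -15070 - 56 = -15126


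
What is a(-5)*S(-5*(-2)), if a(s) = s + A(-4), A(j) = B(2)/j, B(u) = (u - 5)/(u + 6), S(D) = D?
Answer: -785/16 ≈ -49.063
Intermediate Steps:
B(u) = (-5 + u)/(6 + u)
A(j) = -3/(8*j) (A(j) = ((-5 + 2)/(6 + 2))/j = (-3/8)/j = ((⅛)*(-3))/j = -3/(8*j))
a(s) = 3/32 + s (a(s) = s - 3/8/(-4) = s - 3/8*(-¼) = s + 3/32 = 3/32 + s)
a(-5)*S(-5*(-2)) = (3/32 - 5)*(-5*(-2)) = -157/32*10 = -785/16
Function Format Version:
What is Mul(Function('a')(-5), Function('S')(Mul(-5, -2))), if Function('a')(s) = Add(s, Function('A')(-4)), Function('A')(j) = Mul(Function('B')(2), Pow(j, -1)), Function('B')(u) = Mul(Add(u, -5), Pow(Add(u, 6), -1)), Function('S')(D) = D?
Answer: Rational(-785, 16) ≈ -49.063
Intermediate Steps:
Function('B')(u) = Mul(Pow(Add(6, u), -1), Add(-5, u)) (Function('B')(u) = Mul(Add(-5, u), Pow(Add(6, u), -1)) = Mul(Pow(Add(6, u), -1), Add(-5, u)))
Function('A')(j) = Mul(Rational(-3, 8), Pow(j, -1)) (Function('A')(j) = Mul(Mul(Pow(Add(6, 2), -1), Add(-5, 2)), Pow(j, -1)) = Mul(Mul(Pow(8, -1), -3), Pow(j, -1)) = Mul(Mul(Rational(1, 8), -3), Pow(j, -1)) = Mul(Rational(-3, 8), Pow(j, -1)))
Function('a')(s) = Add(Rational(3, 32), s) (Function('a')(s) = Add(s, Mul(Rational(-3, 8), Pow(-4, -1))) = Add(s, Mul(Rational(-3, 8), Rational(-1, 4))) = Add(s, Rational(3, 32)) = Add(Rational(3, 32), s))
Mul(Function('a')(-5), Function('S')(Mul(-5, -2))) = Mul(Add(Rational(3, 32), -5), Mul(-5, -2)) = Mul(Rational(-157, 32), 10) = Rational(-785, 16)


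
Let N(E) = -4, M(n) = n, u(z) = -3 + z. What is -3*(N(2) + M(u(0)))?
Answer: 21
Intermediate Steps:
-3*(N(2) + M(u(0))) = -3*(-4 + (-3 + 0)) = -3*(-4 - 3) = -3*(-7) = 21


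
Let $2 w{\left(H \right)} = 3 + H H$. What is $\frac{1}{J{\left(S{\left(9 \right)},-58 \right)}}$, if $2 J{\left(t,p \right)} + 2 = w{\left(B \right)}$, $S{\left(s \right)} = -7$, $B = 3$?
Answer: $\frac{1}{2} \approx 0.5$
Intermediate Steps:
$w{\left(H \right)} = \frac{3}{2} + \frac{H^{2}}{2}$ ($w{\left(H \right)} = \frac{3 + H H}{2} = \frac{3 + H^{2}}{2} = \frac{3}{2} + \frac{H^{2}}{2}$)
$J{\left(t,p \right)} = 2$ ($J{\left(t,p \right)} = -1 + \frac{\frac{3}{2} + \frac{3^{2}}{2}}{2} = -1 + \frac{\frac{3}{2} + \frac{1}{2} \cdot 9}{2} = -1 + \frac{\frac{3}{2} + \frac{9}{2}}{2} = -1 + \frac{1}{2} \cdot 6 = -1 + 3 = 2$)
$\frac{1}{J{\left(S{\left(9 \right)},-58 \right)}} = \frac{1}{2}$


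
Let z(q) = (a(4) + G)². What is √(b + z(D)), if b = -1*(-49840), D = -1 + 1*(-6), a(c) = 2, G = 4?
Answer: 2*√12469 ≈ 223.33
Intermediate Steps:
D = -7 (D = -1 - 6 = -7)
b = 49840
z(q) = 36 (z(q) = (2 + 4)² = 6² = 36)
√(b + z(D)) = √(49840 + 36) = √49876 = 2*√12469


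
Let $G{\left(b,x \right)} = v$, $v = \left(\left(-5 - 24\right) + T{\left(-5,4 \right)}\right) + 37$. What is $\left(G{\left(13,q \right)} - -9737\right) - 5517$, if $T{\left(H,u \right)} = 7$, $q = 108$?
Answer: $4235$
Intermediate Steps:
$v = 15$ ($v = \left(\left(-5 - 24\right) + 7\right) + 37 = \left(-29 + 7\right) + 37 = -22 + 37 = 15$)
$G{\left(b,x \right)} = 15$
$\left(G{\left(13,q \right)} - -9737\right) - 5517 = \left(15 - -9737\right) - 5517 = \left(15 + 9737\right) - 5517 = 9752 - 5517 = 4235$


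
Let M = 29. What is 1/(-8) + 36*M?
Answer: 8351/8 ≈ 1043.9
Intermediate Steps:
1/(-8) + 36*M = 1/(-8) + 36*29 = -⅛ + 1044 = 8351/8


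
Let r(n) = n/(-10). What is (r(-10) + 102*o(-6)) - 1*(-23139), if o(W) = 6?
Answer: 23752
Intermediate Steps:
r(n) = -n/10 (r(n) = n*(-⅒) = -n/10)
(r(-10) + 102*o(-6)) - 1*(-23139) = (-⅒*(-10) + 102*6) - 1*(-23139) = (1 + 612) + 23139 = 613 + 23139 = 23752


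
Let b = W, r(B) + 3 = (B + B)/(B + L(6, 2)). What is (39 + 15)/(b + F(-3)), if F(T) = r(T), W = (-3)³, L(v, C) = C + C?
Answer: -3/2 ≈ -1.5000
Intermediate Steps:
L(v, C) = 2*C
r(B) = -3 + 2*B/(4 + B) (r(B) = -3 + (B + B)/(B + 2*2) = -3 + (2*B)/(B + 4) = -3 + (2*B)/(4 + B) = -3 + 2*B/(4 + B))
W = -27
b = -27
F(T) = (-12 - T)/(4 + T)
(39 + 15)/(b + F(-3)) = (39 + 15)/(-27 + (-12 - 1*(-3))/(4 - 3)) = 54/(-27 + (-12 + 3)/1) = 54/(-27 + 1*(-9)) = 54/(-27 - 9) = 54/(-36) = -1/36*54 = -3/2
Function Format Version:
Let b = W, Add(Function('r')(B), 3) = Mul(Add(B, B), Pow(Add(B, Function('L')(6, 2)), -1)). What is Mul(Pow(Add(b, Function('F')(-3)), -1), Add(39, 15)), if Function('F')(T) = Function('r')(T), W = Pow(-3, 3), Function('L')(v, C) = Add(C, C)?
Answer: Rational(-3, 2) ≈ -1.5000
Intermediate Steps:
Function('L')(v, C) = Mul(2, C)
Function('r')(B) = Add(-3, Mul(2, B, Pow(Add(4, B), -1))) (Function('r')(B) = Add(-3, Mul(Add(B, B), Pow(Add(B, Mul(2, 2)), -1))) = Add(-3, Mul(Mul(2, B), Pow(Add(B, 4), -1))) = Add(-3, Mul(Mul(2, B), Pow(Add(4, B), -1))) = Add(-3, Mul(2, B, Pow(Add(4, B), -1))))
W = -27
b = -27
Function('F')(T) = Mul(Pow(Add(4, T), -1), Add(-12, Mul(-1, T)))
Mul(Pow(Add(b, Function('F')(-3)), -1), Add(39, 15)) = Mul(Pow(Add(-27, Mul(Pow(Add(4, -3), -1), Add(-12, Mul(-1, -3)))), -1), Add(39, 15)) = Mul(Pow(Add(-27, Mul(Pow(1, -1), Add(-12, 3))), -1), 54) = Mul(Pow(Add(-27, Mul(1, -9)), -1), 54) = Mul(Pow(Add(-27, -9), -1), 54) = Mul(Pow(-36, -1), 54) = Mul(Rational(-1, 36), 54) = Rational(-3, 2)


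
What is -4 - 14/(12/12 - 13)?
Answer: -17/6 ≈ -2.8333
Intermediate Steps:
-4 - 14/(12/12 - 13) = -4 - 14/(12*(1/12) - 13) = -4 - 14/(1 - 13) = -4 - 14/(-12) = -4 - 14*(-1/12) = -4 + 7/6 = -17/6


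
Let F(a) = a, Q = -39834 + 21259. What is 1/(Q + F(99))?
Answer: -1/18476 ≈ -5.4124e-5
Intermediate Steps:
Q = -18575
1/(Q + F(99)) = 1/(-18575 + 99) = 1/(-18476) = -1/18476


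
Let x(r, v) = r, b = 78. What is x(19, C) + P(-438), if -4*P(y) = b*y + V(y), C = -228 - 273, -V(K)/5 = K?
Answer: 16025/2 ≈ 8012.5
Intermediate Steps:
V(K) = -5*K
C = -501
P(y) = -73*y/4 (P(y) = -(78*y - 5*y)/4 = -73*y/4)
x(19, C) + P(-438) = 19 - 73/4*(-438) = 19 + 15987/2 = 16025/2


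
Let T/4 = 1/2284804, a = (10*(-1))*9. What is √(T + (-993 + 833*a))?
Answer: I*√24784492250355962/571201 ≈ 275.61*I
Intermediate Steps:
a = -90 (a = -10*9 = -90)
T = 1/571201 (T = 4/2284804 = 4*(1/2284804) = 1/571201 ≈ 1.7507e-6)
√(T + (-993 + 833*a)) = √(1/571201 + (-993 + 833*(-90))) = √(1/571201 + (-993 - 74970)) = √(1/571201 - 75963) = √(-43390141562/571201) = I*√24784492250355962/571201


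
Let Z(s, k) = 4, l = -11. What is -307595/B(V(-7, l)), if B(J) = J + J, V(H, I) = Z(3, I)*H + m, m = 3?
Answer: 61519/10 ≈ 6151.9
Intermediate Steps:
V(H, I) = 3 + 4*H (V(H, I) = 4*H + 3 = 3 + 4*H)
B(J) = 2*J
-307595/B(V(-7, l)) = -307595*1/(2*(3 + 4*(-7))) = -307595*1/(2*(3 - 28)) = -307595/(2*(-25)) = -307595/(-50) = -307595*(-1/50) = 61519/10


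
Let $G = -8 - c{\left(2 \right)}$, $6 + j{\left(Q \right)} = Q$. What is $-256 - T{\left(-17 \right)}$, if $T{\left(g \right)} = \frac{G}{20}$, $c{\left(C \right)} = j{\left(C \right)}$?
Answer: $- \frac{1279}{5} \approx -255.8$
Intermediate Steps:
$j{\left(Q \right)} = -6 + Q$
$c{\left(C \right)} = -6 + C$
$G = -4$ ($G = -8 - \left(-6 + 2\right) = -8 - -4 = -8 + 4 = -4$)
$T{\left(g \right)} = - \frac{1}{5}$ ($T{\left(g \right)} = - \frac{4}{20} = \left(-4\right) \frac{1}{20} = - \frac{1}{5}$)
$-256 - T{\left(-17 \right)} = -256 - - \frac{1}{5} = -256 + \frac{1}{5} = - \frac{1279}{5}$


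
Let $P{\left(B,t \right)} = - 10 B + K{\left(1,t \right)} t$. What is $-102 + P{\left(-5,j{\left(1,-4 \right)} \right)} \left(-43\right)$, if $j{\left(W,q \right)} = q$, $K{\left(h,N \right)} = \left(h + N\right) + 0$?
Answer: $-2768$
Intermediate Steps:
$K{\left(h,N \right)} = N + h$ ($K{\left(h,N \right)} = \left(N + h\right) + 0 = N + h$)
$P{\left(B,t \right)} = - 10 B + t \left(1 + t\right)$ ($P{\left(B,t \right)} = - 10 B + \left(t + 1\right) t = - 10 B + \left(1 + t\right) t = - 10 B + t \left(1 + t\right)$)
$-102 + P{\left(-5,j{\left(1,-4 \right)} \right)} \left(-43\right) = -102 + \left(\left(-10\right) \left(-5\right) - 4 \left(1 - 4\right)\right) \left(-43\right) = -102 + \left(50 - -12\right) \left(-43\right) = -102 + \left(50 + 12\right) \left(-43\right) = -102 + 62 \left(-43\right) = -102 - 2666 = -2768$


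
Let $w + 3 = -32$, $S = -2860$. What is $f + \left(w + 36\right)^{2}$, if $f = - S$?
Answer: $2861$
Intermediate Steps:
$w = -35$ ($w = -3 - 32 = -35$)
$f = 2860$ ($f = \left(-1\right) \left(-2860\right) = 2860$)
$f + \left(w + 36\right)^{2} = 2860 + \left(-35 + 36\right)^{2} = 2860 + 1^{2} = 2860 + 1 = 2861$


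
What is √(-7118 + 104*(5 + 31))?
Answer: I*√3374 ≈ 58.086*I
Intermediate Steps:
√(-7118 + 104*(5 + 31)) = √(-7118 + 104*36) = √(-7118 + 3744) = √(-3374) = I*√3374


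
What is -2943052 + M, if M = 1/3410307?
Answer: -10036710836963/3410307 ≈ -2.9431e+6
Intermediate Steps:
M = 1/3410307 ≈ 2.9323e-7
-2943052 + M = -2943052 + 1/3410307 = -10036710836963/3410307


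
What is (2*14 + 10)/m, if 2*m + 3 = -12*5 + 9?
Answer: -38/27 ≈ -1.4074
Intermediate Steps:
m = -27 (m = -3/2 + (-12*5 + 9)/2 = -3/2 + (-60 + 9)/2 = -3/2 + (½)*(-51) = -3/2 - 51/2 = -27)
(2*14 + 10)/m = (2*14 + 10)/(-27) = (28 + 10)*(-1/27) = 38*(-1/27) = -38/27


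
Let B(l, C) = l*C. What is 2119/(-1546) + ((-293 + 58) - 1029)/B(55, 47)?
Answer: -7431759/3996410 ≈ -1.8596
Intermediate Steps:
B(l, C) = C*l
2119/(-1546) + ((-293 + 58) - 1029)/B(55, 47) = 2119/(-1546) + ((-293 + 58) - 1029)/((47*55)) = 2119*(-1/1546) + (-235 - 1029)/2585 = -2119/1546 - 1264*1/2585 = -2119/1546 - 1264/2585 = -7431759/3996410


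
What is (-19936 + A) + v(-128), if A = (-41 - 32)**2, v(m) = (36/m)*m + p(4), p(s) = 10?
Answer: -14561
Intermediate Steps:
v(m) = 46 (v(m) = (36/m)*m + 10 = 36 + 10 = 46)
A = 5329 (A = (-73)**2 = 5329)
(-19936 + A) + v(-128) = (-19936 + 5329) + 46 = -14607 + 46 = -14561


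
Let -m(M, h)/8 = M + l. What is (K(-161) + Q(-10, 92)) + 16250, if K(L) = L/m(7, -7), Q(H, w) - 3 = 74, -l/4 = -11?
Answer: 6661577/408 ≈ 16327.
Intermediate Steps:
l = 44 (l = -4*(-11) = 44)
m(M, h) = -352 - 8*M (m(M, h) = -8*(M + 44) = -8*(44 + M) = -352 - 8*M)
Q(H, w) = 77 (Q(H, w) = 3 + 74 = 77)
K(L) = -L/408 (K(L) = L/(-352 - 8*7) = L/(-352 - 56) = L/(-408) = L*(-1/408) = -L/408)
(K(-161) + Q(-10, 92)) + 16250 = (-1/408*(-161) + 77) + 16250 = (161/408 + 77) + 16250 = 31577/408 + 16250 = 6661577/408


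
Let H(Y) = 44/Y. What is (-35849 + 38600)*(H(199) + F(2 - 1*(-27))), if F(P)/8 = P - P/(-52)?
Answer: 1684431798/2587 ≈ 6.5111e+5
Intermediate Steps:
F(P) = 106*P/13 (F(P) = 8*(P - P/(-52)) = 8*(P - P*(-1)/52) = 8*(P - (-1)*P/52) = 8*(P + P/52) = 8*(53*P/52) = 106*P/13)
(-35849 + 38600)*(H(199) + F(2 - 1*(-27))) = (-35849 + 38600)*(44/199 + 106*(2 - 1*(-27))/13) = 2751*(44*(1/199) + 106*(2 + 27)/13) = 2751*(44/199 + (106/13)*29) = 2751*(44/199 + 3074/13) = 2751*(612298/2587) = 1684431798/2587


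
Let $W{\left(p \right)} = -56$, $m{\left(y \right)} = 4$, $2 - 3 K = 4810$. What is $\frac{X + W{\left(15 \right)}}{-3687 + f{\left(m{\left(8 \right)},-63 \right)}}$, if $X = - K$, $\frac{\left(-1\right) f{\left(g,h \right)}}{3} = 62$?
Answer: $- \frac{4640}{11619} \approx -0.39935$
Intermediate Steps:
$K = - \frac{4808}{3}$ ($K = \frac{2}{3} - \frac{4810}{3} = - \frac{4808}{3} \approx -1602.7$)
$f{\left(g,h \right)} = -186$ ($f{\left(g,h \right)} = \left(-3\right) 62 = -186$)
$X = \frac{4808}{3}$ ($X = \left(-1\right) \left(- \frac{4808}{3}\right) = \frac{4808}{3} \approx 1602.7$)
$\frac{X + W{\left(15 \right)}}{-3687 + f{\left(m{\left(8 \right)},-63 \right)}} = \frac{\frac{4808}{3} - 56}{-3687 - 186} = \frac{4640}{3 \left(-3873\right)} = \frac{4640}{3} \left(- \frac{1}{3873}\right) = - \frac{4640}{11619}$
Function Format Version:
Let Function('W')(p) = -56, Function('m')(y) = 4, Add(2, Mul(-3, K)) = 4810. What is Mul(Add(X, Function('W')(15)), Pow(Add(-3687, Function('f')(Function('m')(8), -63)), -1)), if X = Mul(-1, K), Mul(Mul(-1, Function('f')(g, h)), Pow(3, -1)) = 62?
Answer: Rational(-4640, 11619) ≈ -0.39935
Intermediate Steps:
K = Rational(-4808, 3) (K = Add(Rational(2, 3), Mul(Rational(-1, 3), 4810)) = Add(Rational(2, 3), Rational(-4810, 3)) = Rational(-4808, 3) ≈ -1602.7)
Function('f')(g, h) = -186 (Function('f')(g, h) = Mul(-3, 62) = -186)
X = Rational(4808, 3) (X = Mul(-1, Rational(-4808, 3)) = Rational(4808, 3) ≈ 1602.7)
Mul(Add(X, Function('W')(15)), Pow(Add(-3687, Function('f')(Function('m')(8), -63)), -1)) = Mul(Add(Rational(4808, 3), -56), Pow(Add(-3687, -186), -1)) = Mul(Rational(4640, 3), Pow(-3873, -1)) = Mul(Rational(4640, 3), Rational(-1, 3873)) = Rational(-4640, 11619)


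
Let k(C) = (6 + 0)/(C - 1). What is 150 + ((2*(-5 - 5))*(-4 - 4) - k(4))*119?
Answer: 18952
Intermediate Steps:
k(C) = 6/(-1 + C)
150 + ((2*(-5 - 5))*(-4 - 4) - k(4))*119 = 150 + ((2*(-5 - 5))*(-4 - 4) - 6/(-1 + 4))*119 = 150 + ((2*(-10))*(-8) - 6/3)*119 = 150 + (-20*(-8) - 6/3)*119 = 150 + (160 - 1*2)*119 = 150 + (160 - 2)*119 = 150 + 158*119 = 150 + 18802 = 18952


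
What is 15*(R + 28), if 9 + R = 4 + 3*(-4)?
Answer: 165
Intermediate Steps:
R = -17 (R = -9 + (4 + 3*(-4)) = -9 + (4 - 12) = -9 - 8 = -17)
15*(R + 28) = 15*(-17 + 28) = 15*11 = 165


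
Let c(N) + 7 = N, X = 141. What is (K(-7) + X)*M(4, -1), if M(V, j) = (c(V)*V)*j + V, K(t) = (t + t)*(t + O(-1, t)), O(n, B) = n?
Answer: 4048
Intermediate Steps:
c(N) = -7 + N
K(t) = 2*t*(-1 + t) (K(t) = (t + t)*(t - 1) = (2*t)*(-1 + t) = 2*t*(-1 + t))
M(V, j) = V + V*j*(-7 + V) (M(V, j) = ((-7 + V)*V)*j + V = (V*(-7 + V))*j + V = V*j*(-7 + V) + V = V + V*j*(-7 + V))
(K(-7) + X)*M(4, -1) = (2*(-7)*(-1 - 7) + 141)*(4*(1 - (-7 + 4))) = (2*(-7)*(-8) + 141)*(4*(1 - 1*(-3))) = (112 + 141)*(4*(1 + 3)) = 253*(4*4) = 253*16 = 4048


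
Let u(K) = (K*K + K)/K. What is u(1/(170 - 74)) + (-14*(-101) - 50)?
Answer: 131041/96 ≈ 1365.0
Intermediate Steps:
u(K) = (K + K**2)/K (u(K) = (K**2 + K)/K = (K + K**2)/K)
u(1/(170 - 74)) + (-14*(-101) - 50) = (1 + 1/(170 - 74)) + (-14*(-101) - 50) = (1 + 1/96) + (1414 - 50) = (1 + 1/96) + 1364 = 97/96 + 1364 = 131041/96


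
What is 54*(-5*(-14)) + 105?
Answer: 3885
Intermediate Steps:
54*(-5*(-14)) + 105 = 54*70 + 105 = 3780 + 105 = 3885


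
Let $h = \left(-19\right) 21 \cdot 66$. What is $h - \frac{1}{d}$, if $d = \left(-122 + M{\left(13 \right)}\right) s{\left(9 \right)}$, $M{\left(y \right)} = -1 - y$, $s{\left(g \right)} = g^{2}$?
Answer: $- \frac{290095343}{11016} \approx -26334.0$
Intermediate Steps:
$h = -26334$ ($h = \left(-399\right) 66 = -26334$)
$d = -11016$ ($d = \left(-122 - 14\right) 9^{2} = \left(-122 - 14\right) 81 = \left(-136\right) 81 = -11016$)
$h - \frac{1}{d} = -26334 - \frac{1}{-11016} = -26334 - - \frac{1}{11016} = -26334 + \frac{1}{11016} = - \frac{290095343}{11016}$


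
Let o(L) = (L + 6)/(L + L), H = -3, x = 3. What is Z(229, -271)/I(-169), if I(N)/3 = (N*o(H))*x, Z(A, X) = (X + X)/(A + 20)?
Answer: -1084/378729 ≈ -0.0028622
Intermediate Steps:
Z(A, X) = 2*X/(20 + A) (Z(A, X) = (2*X)/(20 + A) = 2*X/(20 + A))
o(L) = (6 + L)/(2*L) (o(L) = (6 + L)/((2*L)) = (6 + L)*(1/(2*L)) = (6 + L)/(2*L))
I(N) = -9*N/2 (I(N) = 3*((N*((1/2)*(6 - 3)/(-3)))*3) = 3*((N*((1/2)*(-1/3)*3))*3) = 3*((N*(-1/2))*3) = 3*(-N/2*3) = 3*(-3*N/2) = -9*N/2)
Z(229, -271)/I(-169) = (2*(-271)/(20 + 229))/((-9/2*(-169))) = (2*(-271)/249)/(1521/2) = (2*(-271)*(1/249))*(2/1521) = -542/249*2/1521 = -1084/378729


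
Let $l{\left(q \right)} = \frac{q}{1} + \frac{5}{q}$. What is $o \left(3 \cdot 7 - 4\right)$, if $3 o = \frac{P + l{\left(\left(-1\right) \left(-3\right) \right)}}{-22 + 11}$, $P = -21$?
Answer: $\frac{833}{99} \approx 8.4141$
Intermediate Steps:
$l{\left(q \right)} = q + \frac{5}{q}$ ($l{\left(q \right)} = q 1 + \frac{5}{q} = q + \frac{5}{q}$)
$o = \frac{49}{99}$ ($o = \frac{\left(-21 + \left(\left(-1\right) \left(-3\right) + \frac{5}{\left(-1\right) \left(-3\right)}\right)\right) \frac{1}{-22 + 11}}{3} = \frac{\left(-21 + \left(3 + \frac{5}{3}\right)\right) \frac{1}{-11}}{3} = \frac{\left(-21 + \left(3 + 5 \cdot \frac{1}{3}\right)\right) \left(- \frac{1}{11}\right)}{3} = \frac{\left(-21 + \left(3 + \frac{5}{3}\right)\right) \left(- \frac{1}{11}\right)}{3} = \frac{\left(-21 + \frac{14}{3}\right) \left(- \frac{1}{11}\right)}{3} = \frac{\left(- \frac{49}{3}\right) \left(- \frac{1}{11}\right)}{3} = \frac{1}{3} \cdot \frac{49}{33} = \frac{49}{99} \approx 0.49495$)
$o \left(3 \cdot 7 - 4\right) = \frac{49 \left(3 \cdot 7 - 4\right)}{99} = \frac{49 \left(21 - 4\right)}{99} = \frac{49}{99} \cdot 17 = \frac{833}{99}$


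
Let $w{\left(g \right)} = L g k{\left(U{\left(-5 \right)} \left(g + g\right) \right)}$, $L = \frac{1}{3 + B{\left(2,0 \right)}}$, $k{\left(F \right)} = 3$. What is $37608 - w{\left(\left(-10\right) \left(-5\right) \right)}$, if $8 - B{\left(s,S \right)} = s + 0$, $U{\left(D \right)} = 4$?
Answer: $\frac{112774}{3} \approx 37591.0$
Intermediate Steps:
$B{\left(s,S \right)} = 8 - s$ ($B{\left(s,S \right)} = 8 - \left(s + 0\right) = 8 - s$)
$L = \frac{1}{9}$ ($L = \frac{1}{3 + \left(8 - 2\right)} = \frac{1}{3 + 6} = \frac{1}{9} \approx 0.11111$)
$w{\left(g \right)} = \frac{g}{3}$ ($w{\left(g \right)} = \frac{g}{9} \cdot 3 = \frac{g}{3}$)
$37608 - w{\left(\left(-10\right) \left(-5\right) \right)} = 37608 - \frac{\left(-10\right) \left(-5\right)}{3} = 37608 - \frac{1}{3} \cdot 50 = 37608 - \frac{50}{3} = \frac{112774}{3}$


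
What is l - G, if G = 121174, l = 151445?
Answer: 30271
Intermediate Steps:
l - G = 151445 - 1*121174 = 151445 - 121174 = 30271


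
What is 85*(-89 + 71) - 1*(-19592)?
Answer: 18062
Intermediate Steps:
85*(-89 + 71) - 1*(-19592) = 85*(-18) + 19592 = -1530 + 19592 = 18062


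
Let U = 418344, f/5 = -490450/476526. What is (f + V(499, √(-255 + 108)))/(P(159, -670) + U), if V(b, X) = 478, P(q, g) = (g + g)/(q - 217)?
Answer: 3267244081/2890760633898 ≈ 0.0011302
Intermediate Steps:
P(q, g) = 2*g/(-217 + q) (P(q, g) = (2*g)/(-217 + q) = 2*g/(-217 + q))
f = -1226125/238263 (f = 5*(-490450/476526) = 5*(-490450*1/476526) = 5*(-245225/238263) = -1226125/238263 ≈ -5.1461)
(f + V(499, √(-255 + 108)))/(P(159, -670) + U) = (-1226125/238263 + 478)/(2*(-670)/(-217 + 159) + 418344) = 112663589/(238263*(2*(-670)/(-58) + 418344)) = 112663589/(238263*(2*(-670)*(-1/58) + 418344)) = 112663589/(238263*(670/29 + 418344)) = 112663589/(238263*(12132646/29)) = (112663589/238263)*(29/12132646) = 3267244081/2890760633898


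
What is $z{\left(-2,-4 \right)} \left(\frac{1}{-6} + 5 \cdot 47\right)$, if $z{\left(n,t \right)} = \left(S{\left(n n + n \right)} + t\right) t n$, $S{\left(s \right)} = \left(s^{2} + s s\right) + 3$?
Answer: $\frac{39452}{3} \approx 13151.0$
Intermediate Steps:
$S{\left(s \right)} = 3 + 2 s^{2}$ ($S{\left(s \right)} = \left(s^{2} + s^{2}\right) + 3 = 2 s^{2} + 3 = 3 + 2 s^{2}$)
$z{\left(n,t \right)} = n t \left(3 + t + 2 \left(n + n^{2}\right)^{2}\right)$ ($z{\left(n,t \right)} = \left(\left(3 + 2 \left(n n + n\right)^{2}\right) + t\right) t n = \left(\left(3 + 2 \left(n^{2} + n\right)^{2}\right) + t\right) n t = \left(\left(3 + 2 \left(n + n^{2}\right)^{2}\right) + t\right) n t = \left(3 + t + 2 \left(n + n^{2}\right)^{2}\right) n t = n t \left(3 + t + 2 \left(n + n^{2}\right)^{2}\right)$)
$z{\left(-2,-4 \right)} \left(\frac{1}{-6} + 5 \cdot 47\right) = \left(-2\right) \left(-4\right) \left(3 - 4 + 2 \left(-2\right)^{2} \left(1 - 2\right)^{2}\right) \left(\frac{1}{-6} + 5 \cdot 47\right) = \left(-2\right) \left(-4\right) \left(3 - 4 + 2 \cdot 4 \left(-1\right)^{2}\right) \left(- \frac{1}{6} + 235\right) = \left(-2\right) \left(-4\right) \left(3 - 4 + 2 \cdot 4 \cdot 1\right) \frac{1409}{6} = \left(-2\right) \left(-4\right) \left(3 - 4 + 8\right) \frac{1409}{6} = \left(-2\right) \left(-4\right) 7 \cdot \frac{1409}{6} = 56 \cdot \frac{1409}{6} = \frac{39452}{3}$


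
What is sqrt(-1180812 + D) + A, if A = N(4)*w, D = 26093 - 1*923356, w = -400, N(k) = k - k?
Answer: 5*I*sqrt(83123) ≈ 1441.6*I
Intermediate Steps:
N(k) = 0
D = -897263 (D = 26093 - 923356 = -897263)
A = 0 (A = 0*(-400) = 0)
sqrt(-1180812 + D) + A = sqrt(-1180812 - 897263) + 0 = sqrt(-2078075) + 0 = 5*I*sqrt(83123) + 0 = 5*I*sqrt(83123)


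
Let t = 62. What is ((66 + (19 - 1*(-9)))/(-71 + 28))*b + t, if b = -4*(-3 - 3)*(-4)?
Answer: 11690/43 ≈ 271.86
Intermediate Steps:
b = -96 (b = -(-24)*(-4) = -4*24 = -96)
((66 + (19 - 1*(-9)))/(-71 + 28))*b + t = ((66 + (19 - 1*(-9)))/(-71 + 28))*(-96) + 62 = ((66 + (19 + 9))/(-43))*(-96) + 62 = ((66 + 28)*(-1/43))*(-96) + 62 = (94*(-1/43))*(-96) + 62 = -94/43*(-96) + 62 = 9024/43 + 62 = 11690/43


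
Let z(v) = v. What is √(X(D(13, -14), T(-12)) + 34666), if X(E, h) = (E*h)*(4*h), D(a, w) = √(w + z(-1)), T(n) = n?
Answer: √(34666 + 576*I*√15) ≈ 186.28 + 5.9877*I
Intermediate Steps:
D(a, w) = √(-1 + w) (D(a, w) = √(w - 1) = √(-1 + w))
X(E, h) = 4*E*h²
√(X(D(13, -14), T(-12)) + 34666) = √(4*√(-1 - 14)*(-12)² + 34666) = √(4*√(-15)*144 + 34666) = √(4*(I*√15)*144 + 34666) = √(576*I*√15 + 34666) = √(34666 + 576*I*√15)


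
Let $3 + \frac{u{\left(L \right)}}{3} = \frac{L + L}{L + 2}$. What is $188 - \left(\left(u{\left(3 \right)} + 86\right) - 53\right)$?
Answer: $\frac{802}{5} \approx 160.4$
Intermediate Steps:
$u{\left(L \right)} = -9 + \frac{6 L}{2 + L}$ ($u{\left(L \right)} = -9 + 3 \frac{L + L}{L + 2} = -9 + 3 \frac{2 L}{2 + L} = -9 + \frac{6 L}{2 + L}$)
$188 - \left(\left(u{\left(3 \right)} + 86\right) - 53\right) = 188 - \left(\left(\frac{3 \left(-6 - 3\right)}{2 + 3} + 86\right) - 53\right) = 188 - \left(\left(\frac{3 \left(-6 - 3\right)}{5} + 86\right) - 53\right) = 188 - \left(\left(3 \cdot \frac{1}{5} \left(-9\right) + 86\right) - 53\right) = 188 - \left(\left(- \frac{27}{5} + 86\right) - 53\right) = 188 - \left(\frac{403}{5} - 53\right) = 188 - \frac{138}{5} = \frac{802}{5}$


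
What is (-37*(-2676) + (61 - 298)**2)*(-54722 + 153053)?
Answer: 15259102911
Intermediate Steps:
(-37*(-2676) + (61 - 298)**2)*(-54722 + 153053) = (99012 + (-237)**2)*98331 = (99012 + 56169)*98331 = 155181*98331 = 15259102911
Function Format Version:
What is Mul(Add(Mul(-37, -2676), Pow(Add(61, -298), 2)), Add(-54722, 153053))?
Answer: 15259102911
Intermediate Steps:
Mul(Add(Mul(-37, -2676), Pow(Add(61, -298), 2)), Add(-54722, 153053)) = Mul(Add(99012, Pow(-237, 2)), 98331) = Mul(Add(99012, 56169), 98331) = Mul(155181, 98331) = 15259102911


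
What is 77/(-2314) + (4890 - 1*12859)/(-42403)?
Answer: 15175235/98120542 ≈ 0.15466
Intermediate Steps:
77/(-2314) + (4890 - 1*12859)/(-42403) = 77*(-1/2314) + (4890 - 12859)*(-1/42403) = -77/2314 - 7969*(-1/42403) = -77/2314 + 7969/42403 = 15175235/98120542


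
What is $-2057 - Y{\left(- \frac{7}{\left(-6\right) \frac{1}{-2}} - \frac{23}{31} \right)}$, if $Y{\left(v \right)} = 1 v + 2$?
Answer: $- \frac{191201}{93} \approx -2055.9$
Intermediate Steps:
$Y{\left(v \right)} = 2 + v$ ($Y{\left(v \right)} = v + 2 = 2 + v$)
$-2057 - Y{\left(- \frac{7}{\left(-6\right) \frac{1}{-2}} - \frac{23}{31} \right)} = -2057 - \left(2 - \left(\frac{7}{3} + \frac{23}{31}\right)\right) = -2057 - \left(2 - \left(\frac{23}{31} + \frac{7}{\left(-6\right) \left(- \frac{1}{2}\right)}\right)\right) = -2057 - \left(2 - \left(\frac{23}{31} + \frac{7}{3}\right)\right) = -2057 - \left(2 - \frac{286}{93}\right) = -2057 - - \frac{100}{93} = -2057 + \frac{100}{93} = - \frac{191201}{93}$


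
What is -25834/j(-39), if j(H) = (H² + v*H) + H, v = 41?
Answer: 25834/117 ≈ 220.80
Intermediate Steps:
j(H) = H² + 42*H (j(H) = (H² + 41*H) + H = H² + 42*H)
-25834/j(-39) = -25834*(-1/(39*(42 - 39))) = -25834/((-39*3)) = -25834/(-117) = -25834*(-1/117) = 25834/117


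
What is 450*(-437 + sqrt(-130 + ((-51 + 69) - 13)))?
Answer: -196650 + 2250*I*sqrt(5) ≈ -1.9665e+5 + 5031.2*I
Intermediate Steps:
450*(-437 + sqrt(-130 + ((-51 + 69) - 13))) = 450*(-437 + sqrt(-130 + (18 - 13))) = 450*(-437 + sqrt(-130 + 5)) = 450*(-437 + sqrt(-125)) = 450*(-437 + 5*I*sqrt(5)) = -196650 + 2250*I*sqrt(5)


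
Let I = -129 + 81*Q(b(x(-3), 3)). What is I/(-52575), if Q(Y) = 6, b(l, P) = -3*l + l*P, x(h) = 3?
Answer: -119/17525 ≈ -0.0067903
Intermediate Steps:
b(l, P) = -3*l + P*l
I = 357 (I = -129 + 81*6 = -129 + 486 = 357)
I/(-52575) = 357/(-52575) = 357*(-1/52575) = -119/17525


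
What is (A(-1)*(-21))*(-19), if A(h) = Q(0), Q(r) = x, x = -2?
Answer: -798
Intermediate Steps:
Q(r) = -2
A(h) = -2
(A(-1)*(-21))*(-19) = -2*(-21)*(-19) = 42*(-19) = -798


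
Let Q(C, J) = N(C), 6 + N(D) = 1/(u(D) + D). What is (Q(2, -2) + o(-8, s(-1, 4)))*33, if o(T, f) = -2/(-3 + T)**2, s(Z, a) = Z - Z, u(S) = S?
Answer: -8373/44 ≈ -190.30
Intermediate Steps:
s(Z, a) = 0
N(D) = -6 + 1/(2*D) (N(D) = -6 + 1/(D + D) = -6 + 1/(2*D))
Q(C, J) = -6 + 1/(2*C)
o(T, f) = -2/(-3 + T)**2
(Q(2, -2) + o(-8, s(-1, 4)))*33 = ((-6 + (1/2)/2) - 2/(-3 - 8)**2)*33 = ((-6 + (1/2)*(1/2)) - 2/(-11)**2)*33 = ((-6 + 1/4) - 2*1/121)*33 = (-23/4 - 2/121)*33 = -2791/484*33 = -8373/44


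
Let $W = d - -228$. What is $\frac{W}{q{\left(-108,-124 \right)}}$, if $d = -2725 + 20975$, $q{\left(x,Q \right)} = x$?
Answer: $- \frac{9239}{54} \approx -171.09$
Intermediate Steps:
$d = 18250$
$W = 18478$ ($W = 18250 - -228 = 18250 + 228 = 18478$)
$\frac{W}{q{\left(-108,-124 \right)}} = \frac{18478}{-108} = 18478 \left(- \frac{1}{108}\right) = - \frac{9239}{54}$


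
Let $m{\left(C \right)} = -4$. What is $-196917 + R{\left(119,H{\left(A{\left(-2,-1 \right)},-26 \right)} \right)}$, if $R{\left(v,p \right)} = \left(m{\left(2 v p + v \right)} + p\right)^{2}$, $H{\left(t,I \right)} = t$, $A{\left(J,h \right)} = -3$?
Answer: $-196868$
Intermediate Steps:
$R{\left(v,p \right)} = \left(-4 + p\right)^{2}$
$-196917 + R{\left(119,H{\left(A{\left(-2,-1 \right)},-26 \right)} \right)} = -196917 + \left(-4 - 3\right)^{2} = -196917 + \left(-7\right)^{2} = -196917 + 49 = -196868$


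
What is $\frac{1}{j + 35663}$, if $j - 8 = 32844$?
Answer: $\frac{1}{68515} \approx 1.4595 \cdot 10^{-5}$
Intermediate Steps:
$j = 32852$ ($j = 8 + 32844 = 32852$)
$\frac{1}{j + 35663} = \frac{1}{32852 + 35663} = \frac{1}{68515}$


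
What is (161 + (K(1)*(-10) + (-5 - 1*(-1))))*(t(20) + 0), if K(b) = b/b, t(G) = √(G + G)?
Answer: 294*√10 ≈ 929.71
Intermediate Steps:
t(G) = √2*√G (t(G) = √(2*G) = √2*√G)
K(b) = 1
(161 + (K(1)*(-10) + (-5 - 1*(-1))))*(t(20) + 0) = (161 + (1*(-10) + (-5 - 1*(-1))))*(√2*√20 + 0) = (161 + (-10 + (-5 + 1)))*(√2*(2*√5) + 0) = (161 + (-10 - 4))*(2*√10 + 0) = (161 - 14)*(2*√10) = 147*(2*√10) = 294*√10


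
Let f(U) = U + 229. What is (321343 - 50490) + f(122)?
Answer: 271204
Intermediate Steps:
f(U) = 229 + U
(321343 - 50490) + f(122) = (321343 - 50490) + (229 + 122) = 270853 + 351 = 271204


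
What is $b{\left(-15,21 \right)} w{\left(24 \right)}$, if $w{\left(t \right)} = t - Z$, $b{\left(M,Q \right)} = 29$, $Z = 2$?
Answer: $638$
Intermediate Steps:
$w{\left(t \right)} = -2 + t$ ($w{\left(t \right)} = t - 2 = -2 + t$)
$b{\left(-15,21 \right)} w{\left(24 \right)} = 29 \left(-2 + 24\right) = 29 \cdot 22 = 638$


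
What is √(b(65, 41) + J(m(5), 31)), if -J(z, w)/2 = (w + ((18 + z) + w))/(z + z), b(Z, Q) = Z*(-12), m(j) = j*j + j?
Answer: I*√7053/3 ≈ 27.994*I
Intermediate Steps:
m(j) = j + j² (m(j) = j² + j = j + j²)
b(Z, Q) = -12*Z
J(z, w) = -(18 + z + 2*w)/z (J(z, w) = -2*(w + ((18 + z) + w))/(z + z) = -2*(w + (18 + w + z))/(2*z) = -2*(18 + z + 2*w)*1/(2*z) = -(18 + z + 2*w)/z)
√(b(65, 41) + J(m(5), 31)) = √(-12*65 + (-18 - 5*(1 + 5) - 2*31)/((5*(1 + 5)))) = √(-780 + (-18 - 5*6 - 62)/((5*6))) = √(-780 + (-18 - 1*30 - 62)/30) = √(-780 + (-18 - 30 - 62)/30) = √(-780 + (1/30)*(-110)) = √(-780 - 11/3) = √(-2351/3) = I*√7053/3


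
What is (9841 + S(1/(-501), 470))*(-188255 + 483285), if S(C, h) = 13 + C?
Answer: 1456519740590/501 ≈ 2.9072e+9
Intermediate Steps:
(9841 + S(1/(-501), 470))*(-188255 + 483285) = (9841 + (13 + 1/(-501)))*(-188255 + 483285) = (9841 + (13 - 1/501))*295030 = (9841 + 6512/501)*295030 = (4936853/501)*295030 = 1456519740590/501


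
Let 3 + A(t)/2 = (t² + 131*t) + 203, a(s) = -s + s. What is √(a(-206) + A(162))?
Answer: 2*√23833 ≈ 308.76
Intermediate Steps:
a(s) = 0
A(t) = 400 + 2*t² + 262*t (A(t) = -6 + 2*((t² + 131*t) + 203) = -6 + 2*(203 + t² + 131*t) = -6 + (406 + 2*t² + 262*t) = 400 + 2*t² + 262*t)
√(a(-206) + A(162)) = √(0 + (400 + 2*162² + 262*162)) = √(0 + (400 + 2*26244 + 42444)) = √(0 + (400 + 52488 + 42444)) = √(0 + 95332) = √95332 = 2*√23833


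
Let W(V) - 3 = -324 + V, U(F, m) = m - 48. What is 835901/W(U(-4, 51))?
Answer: -835901/318 ≈ -2628.6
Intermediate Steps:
U(F, m) = -48 + m
W(V) = -321 + V (W(V) = 3 + (-324 + V) = -321 + V)
835901/W(U(-4, 51)) = 835901/(-321 + (-48 + 51)) = 835901/(-321 + 3) = 835901/(-318) = 835901*(-1/318) = -835901/318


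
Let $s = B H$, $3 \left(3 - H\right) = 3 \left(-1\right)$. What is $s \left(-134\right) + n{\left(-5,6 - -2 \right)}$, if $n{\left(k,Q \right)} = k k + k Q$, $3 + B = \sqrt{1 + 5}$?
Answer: $1593 - 536 \sqrt{6} \approx 280.07$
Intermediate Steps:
$B = -3 + \sqrt{6}$ ($B = -3 + \sqrt{1 + 5} = -3 + \sqrt{6} \approx -0.55051$)
$H = 4$ ($H = 3 - \frac{3 \left(-1\right)}{3} = 3 - -1 = 3 + 1 = 4$)
$n{\left(k,Q \right)} = k^{2} + Q k$
$s = -12 + 4 \sqrt{6}$ ($s = \left(-3 + \sqrt{6}\right) 4 = -12 + 4 \sqrt{6} \approx -2.202$)
$s \left(-134\right) + n{\left(-5,6 - -2 \right)} = \left(-12 + 4 \sqrt{6}\right) \left(-134\right) - 5 \left(\left(6 - -2\right) - 5\right) = \left(1608 - 536 \sqrt{6}\right) - 5 \left(\left(6 + 2\right) - 5\right) = \left(1608 - 536 \sqrt{6}\right) - 5 \left(8 - 5\right) = \left(1608 - 536 \sqrt{6}\right) - 15 = 1593 - 536 \sqrt{6}$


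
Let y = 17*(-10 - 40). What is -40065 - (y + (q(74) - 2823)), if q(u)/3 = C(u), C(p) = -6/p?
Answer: -1346495/37 ≈ -36392.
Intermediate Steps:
q(u) = -18/u (q(u) = 3*(-6/u) = -18/u)
y = -850 (y = 17*(-50) = -850)
-40065 - (y + (q(74) - 2823)) = -40065 - (-850 + (-18/74 - 2823)) = -40065 - (-850 + (-18*1/74 - 2823)) = -40065 - (-850 + (-9/37 - 2823)) = -40065 - (-850 - 104460/37) = -40065 - 1*(-135910/37) = -40065 + 135910/37 = -1346495/37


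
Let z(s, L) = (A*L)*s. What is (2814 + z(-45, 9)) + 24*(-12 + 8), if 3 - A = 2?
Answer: 2313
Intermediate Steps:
A = 1 (A = 3 - 1*2 = 3 - 2 = 1)
z(s, L) = L*s (z(s, L) = (1*L)*s = L*s)
(2814 + z(-45, 9)) + 24*(-12 + 8) = (2814 + 9*(-45)) + 24*(-12 + 8) = (2814 - 405) + 24*(-4) = 2409 - 96 = 2313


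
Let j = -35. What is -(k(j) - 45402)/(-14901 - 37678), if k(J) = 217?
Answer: -45185/52579 ≈ -0.85937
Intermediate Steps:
-(k(j) - 45402)/(-14901 - 37678) = -(217 - 45402)/(-14901 - 37678) = -(-45185)/(-52579) = -(-45185)*(-1)/52579 = -1*45185/52579 = -45185/52579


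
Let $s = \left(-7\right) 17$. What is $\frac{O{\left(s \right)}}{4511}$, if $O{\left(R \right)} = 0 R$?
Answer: $0$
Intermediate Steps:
$s = -119$
$O{\left(R \right)} = 0$
$\frac{O{\left(s \right)}}{4511} = \frac{0}{4511} = 0 \cdot \frac{1}{4511} = 0$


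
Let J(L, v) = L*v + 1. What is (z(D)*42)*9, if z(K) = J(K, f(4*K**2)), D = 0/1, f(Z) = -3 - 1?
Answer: 378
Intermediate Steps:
f(Z) = -4
J(L, v) = 1 + L*v
D = 0 (D = 0*1 = 0)
z(K) = 1 - 4*K (z(K) = 1 + K*(-4) = 1 - 4*K)
(z(D)*42)*9 = ((1 - 4*0)*42)*9 = ((1 + 0)*42)*9 = (1*42)*9 = 42*9 = 378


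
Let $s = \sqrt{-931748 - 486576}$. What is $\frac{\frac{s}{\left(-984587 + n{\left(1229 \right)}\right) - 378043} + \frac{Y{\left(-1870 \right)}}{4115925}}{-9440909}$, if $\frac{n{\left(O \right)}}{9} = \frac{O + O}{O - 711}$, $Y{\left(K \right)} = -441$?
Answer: $\frac{49}{4317563708425} + \frac{518 i \sqrt{354581}}{3331792224249081} \approx 1.1349 \cdot 10^{-11} + 9.2578 \cdot 10^{-11} i$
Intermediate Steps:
$s = 2 i \sqrt{354581}$ ($s = \sqrt{-1418324} = 2 i \sqrt{354581} \approx 1190.9 i$)
$n{\left(O \right)} = \frac{18 O}{-711 + O}$ ($n{\left(O \right)} = 9 \frac{O + O}{O - 711} = 9 \frac{2 O}{-711 + O} = \frac{18 O}{-711 + O}$)
$\frac{\frac{s}{\left(-984587 + n{\left(1229 \right)}\right) - 378043} + \frac{Y{\left(-1870 \right)}}{4115925}}{-9440909} = \frac{\frac{2 i \sqrt{354581}}{\left(-984587 + 18 \cdot 1229 \frac{1}{-711 + 1229}\right) - 378043} - \frac{441}{4115925}}{-9440909} = \left(\frac{2 i \sqrt{354581}}{\left(-984587 + 18 \cdot 1229 \cdot \frac{1}{518}\right) - 378043} - \frac{49}{457325}\right) \left(- \frac{1}{9440909}\right) = \left(\frac{2 i \sqrt{354581}}{\left(-984587 + \frac{11061}{259}\right) - 378043} - \frac{49}{457325}\right) \left(- \frac{1}{9440909}\right) = \left(\frac{2 i \sqrt{354581}}{- \frac{254996972}{259} - 378043} - \frac{49}{457325}\right) \left(- \frac{1}{9440909}\right) = \left(\frac{2 i \sqrt{354581}}{- \frac{352910109}{259}} - \frac{49}{457325}\right) \left(- \frac{1}{9440909}\right) = \left(2 i \sqrt{354581} \left(- \frac{259}{352910109}\right) - \frac{49}{457325}\right) \left(- \frac{1}{9440909}\right) = \left(- \frac{518 i \sqrt{354581}}{352910109} - \frac{49}{457325}\right) \left(- \frac{1}{9440909}\right) = \left(- \frac{49}{457325} - \frac{518 i \sqrt{354581}}{352910109}\right) \left(- \frac{1}{9440909}\right) = \frac{49}{4317563708425} + \frac{518 i \sqrt{354581}}{3331792224249081}$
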